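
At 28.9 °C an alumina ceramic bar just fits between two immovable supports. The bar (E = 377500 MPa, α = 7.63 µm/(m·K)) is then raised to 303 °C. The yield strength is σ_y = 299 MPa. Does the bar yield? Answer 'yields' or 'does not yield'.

E = 377500 MPa = 377.5 GPa.
ΔT = 274.1 K. Constrained thermal stress σ = E·α·ΔT = 377.5×10³ MPa × 7.63×10⁻⁶ × 274.1 = 789 MPa (compressive).
Compare to σ_y = 299 MPa: σ ≥ σ_y, so it yields.

yields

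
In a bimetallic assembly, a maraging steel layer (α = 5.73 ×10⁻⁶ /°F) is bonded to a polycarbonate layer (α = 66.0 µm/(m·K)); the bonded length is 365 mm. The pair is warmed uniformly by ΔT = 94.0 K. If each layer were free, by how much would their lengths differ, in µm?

maraging steel: α = 5.73×10⁻⁶/°F × 9/5 = 10.3×10⁻⁶/K.
Δα = |10.3 − 66.0|×10⁻⁶/K = 55.7×10⁻⁶/K.
ΔL_mismatch = Δα·L·ΔT = 55.7×10⁻⁶ × 365.0 mm × 94.0 K = 1910 µm.

1910 µm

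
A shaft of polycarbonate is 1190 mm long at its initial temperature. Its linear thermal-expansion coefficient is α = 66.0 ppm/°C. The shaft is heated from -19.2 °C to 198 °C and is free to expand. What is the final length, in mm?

ΔT = 198 − (-19.2) = 217.2 K.
ΔL = α·L₀·ΔT = 66.0×10⁻⁶ × 1190 mm × 217.2 K = 17.1 mm.
L = L₀ + ΔL = 1190 + 17.1 = 1207.1 mm.

1207.1 mm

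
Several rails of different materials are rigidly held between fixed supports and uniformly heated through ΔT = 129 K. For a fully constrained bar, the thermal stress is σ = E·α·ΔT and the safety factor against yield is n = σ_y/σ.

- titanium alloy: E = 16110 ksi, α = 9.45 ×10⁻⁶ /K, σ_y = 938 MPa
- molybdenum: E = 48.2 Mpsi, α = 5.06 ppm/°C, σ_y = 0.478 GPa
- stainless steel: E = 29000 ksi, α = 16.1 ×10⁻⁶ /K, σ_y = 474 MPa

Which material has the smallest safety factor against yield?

With everything in SI (GPa, ×10⁻⁶/K, MPa):
  titanium alloy: E = 111.1, α = 9.45, σ_y = 938.0 → σ = 135 MPa, n = 6.93
  molybdenum: E = 332.3, α = 5.06, σ_y = 478.0 → σ = 217 MPa, n = 2.20
  stainless steel: E = 199.9, α = 16.1, σ_y = 474.0 → σ = 415 MPa, n = 1.14
Smallest n: stainless steel with n = 1.14.

stainless steel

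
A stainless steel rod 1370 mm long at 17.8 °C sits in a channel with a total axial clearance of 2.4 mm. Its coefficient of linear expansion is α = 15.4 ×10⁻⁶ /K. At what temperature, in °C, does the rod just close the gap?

132 °C

α·L₀·ΔT = 2.4 mm ⇒ ΔT = 2.4 / (15.4×10⁻⁶ × 1370.0) = 113.8 K.
T = 17.8 + 113.8 = 131.6 °C.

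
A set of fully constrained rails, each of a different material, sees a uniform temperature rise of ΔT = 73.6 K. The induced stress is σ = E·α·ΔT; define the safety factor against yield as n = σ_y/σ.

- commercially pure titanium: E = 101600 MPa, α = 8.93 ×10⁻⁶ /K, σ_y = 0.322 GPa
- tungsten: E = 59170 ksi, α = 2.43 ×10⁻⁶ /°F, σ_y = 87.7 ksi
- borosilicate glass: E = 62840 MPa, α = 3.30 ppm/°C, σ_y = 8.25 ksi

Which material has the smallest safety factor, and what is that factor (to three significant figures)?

With everything in SI (GPa, ×10⁻⁶/K, MPa):
  commercially pure titanium: E = 101.6, α = 8.93, σ_y = 322.0 → σ = 66.8 MPa, n = 4.82
  tungsten: E = 408.0, α = 4.37, σ_y = 604.7 → σ = 131 MPa, n = 4.60
  borosilicate glass: E = 62.84, α = 3.30, σ_y = 56.88 → σ = 15.3 MPa, n = 3.73
The minimum is borosilicate glass at n = 3.73.

borosilicate glass, n = 3.73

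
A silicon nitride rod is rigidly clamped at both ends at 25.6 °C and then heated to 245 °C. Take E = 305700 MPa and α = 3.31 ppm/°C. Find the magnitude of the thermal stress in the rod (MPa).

222 MPa

E = 305700 MPa = 305.7 GPa.
ΔT = 219.4 K. Constrained thermal stress σ = E·α·ΔT = 305.7×10³ MPa × 3.31×10⁻⁶ × 219.4 = 222 MPa (compressive).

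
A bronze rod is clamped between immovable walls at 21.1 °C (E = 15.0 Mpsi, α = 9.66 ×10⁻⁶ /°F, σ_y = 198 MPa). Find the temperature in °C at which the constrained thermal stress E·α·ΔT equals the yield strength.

131 °C

E = 15.0 Mpsi = 103.4 GPa.
α = 9.66×10⁻⁶/°F × 9/5 = 17.4×10⁻⁶/K.
E·α·ΔT = 198.0 MPa ⇒ ΔT = 198.0 / (103.4×10³ × 17.4×10⁻⁶) = 110.1 K.
T = 21.1 + 110.1 = 131.2 °C.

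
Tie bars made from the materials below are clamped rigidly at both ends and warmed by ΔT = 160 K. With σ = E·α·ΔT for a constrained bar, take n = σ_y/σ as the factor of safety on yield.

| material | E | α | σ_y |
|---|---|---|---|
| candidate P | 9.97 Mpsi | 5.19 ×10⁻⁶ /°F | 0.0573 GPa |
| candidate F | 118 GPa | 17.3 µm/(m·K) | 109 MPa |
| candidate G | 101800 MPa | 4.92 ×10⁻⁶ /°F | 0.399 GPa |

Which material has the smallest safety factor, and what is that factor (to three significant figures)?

With everything in SI (GPa, ×10⁻⁶/K, MPa):
  candidate P: E = 68.74, α = 9.34, σ_y = 57.30 → σ = 103 MPa, n = 0.558
  candidate F: E = 118.0, α = 17.3, σ_y = 109.0 → σ = 327 MPa, n = 0.334
  candidate G: E = 101.8, α = 8.86, σ_y = 399.0 → σ = 144 MPa, n = 2.77
The minimum is candidate F at n = 0.334.

candidate F, n = 0.334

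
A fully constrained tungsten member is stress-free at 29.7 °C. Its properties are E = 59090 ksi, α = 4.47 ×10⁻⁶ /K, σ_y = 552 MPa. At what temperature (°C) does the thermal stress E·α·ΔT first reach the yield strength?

E = 59090 ksi = 407.4 GPa.
E·α·ΔT = 552.0 MPa ⇒ ΔT = 552.0 / (407.4×10³ × 4.47×10⁻⁶) = 303.1 K.
T = 29.7 + 303.1 = 332.8 °C.

333 °C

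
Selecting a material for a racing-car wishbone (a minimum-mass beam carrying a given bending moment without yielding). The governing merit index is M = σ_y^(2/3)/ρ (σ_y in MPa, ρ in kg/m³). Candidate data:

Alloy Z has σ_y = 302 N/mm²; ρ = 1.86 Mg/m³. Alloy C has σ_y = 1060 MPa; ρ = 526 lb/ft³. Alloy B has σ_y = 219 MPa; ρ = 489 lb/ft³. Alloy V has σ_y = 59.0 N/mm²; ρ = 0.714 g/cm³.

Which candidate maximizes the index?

After converting to SI:
  alloy Z: σ_y = 302.0 MPa, ρ = 1860 kg/m³
  alloy C: σ_y = 1060 MPa, ρ = 8426 kg/m³
  alloy B: σ_y = 219.0 MPa, ρ = 7833 kg/m³
  alloy V: σ_y = 59.00 MPa, ρ = 714.0 kg/m³
  alloy Z: M = 24.2×10⁻³
  alloy V: M = 21.2×10⁻³
  alloy C: M = 12.3×10⁻³
  alloy B: M = 4.64×10⁻³
Alloy Z ranks first.

alloy Z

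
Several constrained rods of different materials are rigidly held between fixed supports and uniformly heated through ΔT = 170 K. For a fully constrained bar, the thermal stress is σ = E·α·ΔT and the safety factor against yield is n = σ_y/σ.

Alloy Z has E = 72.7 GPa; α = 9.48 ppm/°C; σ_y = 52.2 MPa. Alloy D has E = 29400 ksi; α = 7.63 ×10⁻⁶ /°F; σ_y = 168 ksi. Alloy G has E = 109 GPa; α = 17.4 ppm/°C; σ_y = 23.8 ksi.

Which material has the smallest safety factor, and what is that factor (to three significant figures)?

alloy Z, n = 0.446

With everything in SI (GPa, ×10⁻⁶/K, MPa):
  alloy Z: E = 72.70, α = 9.48, σ_y = 52.20 → σ = 117 MPa, n = 0.446
  alloy D: E = 202.7, α = 13.7, σ_y = 1158 → σ = 473 MPa, n = 2.45
  alloy G: E = 109.0, α = 17.4, σ_y = 164.1 → σ = 322 MPa, n = 0.509
The minimum is alloy Z at n = 0.446.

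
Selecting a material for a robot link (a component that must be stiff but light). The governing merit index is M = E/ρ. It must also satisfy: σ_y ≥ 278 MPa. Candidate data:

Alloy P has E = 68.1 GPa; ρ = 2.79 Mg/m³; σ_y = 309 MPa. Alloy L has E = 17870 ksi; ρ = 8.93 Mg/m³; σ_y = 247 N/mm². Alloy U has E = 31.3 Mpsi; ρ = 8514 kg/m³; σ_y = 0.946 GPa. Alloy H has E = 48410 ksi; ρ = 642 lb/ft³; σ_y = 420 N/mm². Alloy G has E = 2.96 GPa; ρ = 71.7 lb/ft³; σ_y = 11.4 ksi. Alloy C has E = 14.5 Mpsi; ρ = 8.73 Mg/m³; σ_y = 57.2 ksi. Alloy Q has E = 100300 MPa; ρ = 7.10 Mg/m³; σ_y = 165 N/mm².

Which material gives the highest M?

Screen on constraints: σ_y ≥ 278 MPa. Survivors: alloy P, alloy U, alloy H, alloy C.
Putting every candidate on a common basis:
  alloy P: E = 68.10 GPa, ρ = 2790 kg/m³
  alloy U: E = 215.8 GPa, ρ = 8514 kg/m³
  alloy H: E = 333.8 GPa, ρ = 10280 kg/m³
  alloy C: E = 99.97 GPa, ρ = 8730 kg/m³
  alloy H: M = 32.5 MN·m/kg
  alloy U: M = 25.3 MN·m/kg
  alloy P: M = 24.4 MN·m/kg
  alloy C: M = 11.5 MN·m/kg
Highest index: alloy H.

alloy H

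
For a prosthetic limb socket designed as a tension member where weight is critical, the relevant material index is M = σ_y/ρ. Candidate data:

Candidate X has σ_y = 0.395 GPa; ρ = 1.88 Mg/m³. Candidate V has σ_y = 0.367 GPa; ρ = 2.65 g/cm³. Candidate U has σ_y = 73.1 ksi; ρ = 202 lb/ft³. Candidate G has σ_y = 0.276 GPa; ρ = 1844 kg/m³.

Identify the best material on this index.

Putting every candidate on a common basis:
  candidate X: σ_y = 395.0 MPa, ρ = 1880 kg/m³
  candidate V: σ_y = 367.0 MPa, ρ = 2650 kg/m³
  candidate U: σ_y = 504.0 MPa, ρ = 3236 kg/m³
  candidate G: σ_y = 276.0 MPa, ρ = 1844 kg/m³
  candidate X: M = 210 kN·m/kg
  candidate U: M = 156 kN·m/kg
  candidate G: M = 150 kN·m/kg
  candidate V: M = 138 kN·m/kg
Candidate X ranks first.

candidate X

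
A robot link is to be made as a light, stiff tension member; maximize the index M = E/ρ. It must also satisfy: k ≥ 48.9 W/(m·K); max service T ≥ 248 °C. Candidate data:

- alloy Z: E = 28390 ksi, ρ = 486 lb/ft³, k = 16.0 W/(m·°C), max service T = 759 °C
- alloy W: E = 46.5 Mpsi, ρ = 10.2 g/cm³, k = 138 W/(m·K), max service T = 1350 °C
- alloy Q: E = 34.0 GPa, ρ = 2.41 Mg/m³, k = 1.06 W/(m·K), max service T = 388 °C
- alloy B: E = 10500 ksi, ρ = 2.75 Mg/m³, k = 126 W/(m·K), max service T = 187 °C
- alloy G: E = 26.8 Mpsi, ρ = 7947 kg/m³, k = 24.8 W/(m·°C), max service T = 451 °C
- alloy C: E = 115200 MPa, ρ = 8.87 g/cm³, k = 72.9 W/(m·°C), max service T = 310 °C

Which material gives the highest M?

Screen on constraints: k ≥ 48.9 W/(m·K); max service T ≥ 248 °C. Survivors: alloy W, alloy C.
Convert each candidate to consistent units, then evaluate M:
  alloy W: E = 320.6 GPa, ρ = 10200 kg/m³
  alloy C: E = 115.2 GPa, ρ = 8870 kg/m³
  alloy W: M = 31.4 MN·m/kg
  alloy C: M = 13.0 MN·m/kg
Highest index: alloy W.

alloy W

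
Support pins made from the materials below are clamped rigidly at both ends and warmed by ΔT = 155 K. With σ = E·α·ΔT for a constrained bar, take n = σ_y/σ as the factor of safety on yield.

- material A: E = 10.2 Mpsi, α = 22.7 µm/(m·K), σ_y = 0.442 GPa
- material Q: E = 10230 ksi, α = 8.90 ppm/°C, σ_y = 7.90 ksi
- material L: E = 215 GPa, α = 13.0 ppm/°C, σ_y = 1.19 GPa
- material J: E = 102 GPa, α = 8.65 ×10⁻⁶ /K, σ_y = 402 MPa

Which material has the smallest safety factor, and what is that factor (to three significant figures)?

material Q, n = 0.560

Per material, after unit conversion:
  material A: E = 70.33, α = 22.7, σ_y = 442.0 → σ = 247 MPa, n = 1.79
  material Q: E = 70.53, α = 8.90, σ_y = 54.47 → σ = 97.3 MPa, n = 0.560
  material L: E = 215.0, α = 13.0, σ_y = 1190 → σ = 433 MPa, n = 2.75
  material J: E = 102.0, α = 8.65, σ_y = 402.0 → σ = 137 MPa, n = 2.94
Material Q has the lowest safety factor, n = 0.560.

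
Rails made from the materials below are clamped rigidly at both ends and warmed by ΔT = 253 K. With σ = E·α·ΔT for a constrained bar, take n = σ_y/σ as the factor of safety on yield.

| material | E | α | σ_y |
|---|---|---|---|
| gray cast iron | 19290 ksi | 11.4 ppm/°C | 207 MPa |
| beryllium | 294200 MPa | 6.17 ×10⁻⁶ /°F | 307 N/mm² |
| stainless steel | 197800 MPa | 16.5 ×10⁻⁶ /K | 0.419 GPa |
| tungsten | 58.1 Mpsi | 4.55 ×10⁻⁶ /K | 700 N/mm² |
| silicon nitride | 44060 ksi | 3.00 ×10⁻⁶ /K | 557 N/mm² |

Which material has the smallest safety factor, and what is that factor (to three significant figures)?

In consistent units (E in GPa, α in ×10⁻⁶/K, σ_y in MPa):
  gray cast iron: E = 133.0, α = 11.4, σ_y = 207.0 → σ = 384 MPa, n = 0.540
  beryllium: E = 294.2, α = 11.1, σ_y = 307.0 → σ = 827 MPa, n = 0.371
  stainless steel: E = 197.8, α = 16.5, σ_y = 419.0 → σ = 826 MPa, n = 0.507
  tungsten: E = 400.6, α = 4.55, σ_y = 700.0 → σ = 461 MPa, n = 1.52
  silicon nitride: E = 303.8, α = 3.00, σ_y = 557.0 → σ = 231 MPa, n = 2.42
Beryllium has the lowest safety factor, n = 0.371.

beryllium, n = 0.371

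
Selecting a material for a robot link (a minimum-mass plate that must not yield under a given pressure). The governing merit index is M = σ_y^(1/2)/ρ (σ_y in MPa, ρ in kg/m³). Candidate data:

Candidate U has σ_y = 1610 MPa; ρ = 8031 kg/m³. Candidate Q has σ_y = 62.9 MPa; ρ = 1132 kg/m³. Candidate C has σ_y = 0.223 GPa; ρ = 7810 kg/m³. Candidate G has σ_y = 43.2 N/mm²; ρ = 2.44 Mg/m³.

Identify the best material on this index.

In SI units:
  candidate U: σ_y = 1610 MPa, ρ = 8031 kg/m³
  candidate Q: σ_y = 62.90 MPa, ρ = 1132 kg/m³
  candidate C: σ_y = 223.0 MPa, ρ = 7810 kg/m³
  candidate G: σ_y = 43.20 MPa, ρ = 2440 kg/m³
  candidate Q: M = 7.01×10⁻³
  candidate U: M = 5.00×10⁻³
  candidate G: M = 2.69×10⁻³
  candidate C: M = 1.91×10⁻³
The maximum is for candidate Q.

candidate Q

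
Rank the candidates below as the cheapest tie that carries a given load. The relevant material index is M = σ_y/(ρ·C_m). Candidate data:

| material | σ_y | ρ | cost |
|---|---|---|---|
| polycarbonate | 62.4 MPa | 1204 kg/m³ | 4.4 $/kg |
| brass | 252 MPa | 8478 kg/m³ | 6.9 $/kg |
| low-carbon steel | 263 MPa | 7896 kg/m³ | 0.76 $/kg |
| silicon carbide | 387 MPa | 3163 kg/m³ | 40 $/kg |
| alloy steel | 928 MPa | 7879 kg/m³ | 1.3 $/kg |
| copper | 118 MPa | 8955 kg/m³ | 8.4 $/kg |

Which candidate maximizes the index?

Per-candidate index values:
  alloy steel: M = 90.6 kN·m per $
  low-carbon steel: M = 43.8 kN·m per $
  polycarbonate: M = 11.8 kN·m per $
  brass: M = 4.31 kN·m per $
  silicon carbide: M = 3.06 kN·m per $
  copper: M = 1.57 kN·m per $
Highest index: alloy steel.

alloy steel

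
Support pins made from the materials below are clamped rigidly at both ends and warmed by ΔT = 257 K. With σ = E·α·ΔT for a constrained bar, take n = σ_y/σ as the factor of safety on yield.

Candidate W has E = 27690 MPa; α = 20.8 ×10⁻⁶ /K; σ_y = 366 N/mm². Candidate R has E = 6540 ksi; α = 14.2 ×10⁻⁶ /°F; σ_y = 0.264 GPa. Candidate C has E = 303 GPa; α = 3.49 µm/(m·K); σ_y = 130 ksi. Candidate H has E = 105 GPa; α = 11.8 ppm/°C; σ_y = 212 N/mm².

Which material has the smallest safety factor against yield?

With everything in SI (GPa, ×10⁻⁶/K, MPa):
  candidate W: E = 27.69, α = 20.8, σ_y = 366.0 → σ = 148 MPa, n = 2.47
  candidate R: E = 45.09, α = 25.6, σ_y = 264.0 → σ = 296 MPa, n = 0.891
  candidate C: E = 303.0, α = 3.49, σ_y = 896.3 → σ = 272 MPa, n = 3.30
  candidate H: E = 105.0, α = 11.8, σ_y = 212.0 → σ = 318 MPa, n = 0.666
The minimum is candidate H at n = 0.666.

candidate H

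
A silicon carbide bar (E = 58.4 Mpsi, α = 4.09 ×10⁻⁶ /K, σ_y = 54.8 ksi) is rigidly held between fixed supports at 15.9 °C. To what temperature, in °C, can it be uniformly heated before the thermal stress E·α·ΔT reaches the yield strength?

E = 58.4 Mpsi = 402.7 GPa.
σ_y = 54.8 ksi = 377.8 MPa.
E·α·ΔT = 377.8 MPa ⇒ ΔT = 377.8 / (402.7×10³ × 4.09×10⁻⁶) = 229.4 K.
T = 15.9 + 229.4 = 245.3 °C.

245 °C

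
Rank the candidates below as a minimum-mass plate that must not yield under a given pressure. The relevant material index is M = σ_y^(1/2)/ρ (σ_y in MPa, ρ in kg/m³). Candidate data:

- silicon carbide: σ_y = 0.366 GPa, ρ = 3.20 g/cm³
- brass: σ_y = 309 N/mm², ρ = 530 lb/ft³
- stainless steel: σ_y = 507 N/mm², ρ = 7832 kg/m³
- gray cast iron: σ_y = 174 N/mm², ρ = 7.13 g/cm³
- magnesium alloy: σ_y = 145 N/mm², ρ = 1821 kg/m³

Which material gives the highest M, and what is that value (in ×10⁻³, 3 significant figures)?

Putting every candidate on a common basis:
  silicon carbide: σ_y = 366.0 MPa, ρ = 3200 kg/m³
  brass: σ_y = 309.0 MPa, ρ = 8490 kg/m³
  stainless steel: σ_y = 507.0 MPa, ρ = 7832 kg/m³
  gray cast iron: σ_y = 174.0 MPa, ρ = 7130 kg/m³
  magnesium alloy: σ_y = 145.0 MPa, ρ = 1821 kg/m³
  magnesium alloy: M = 6.61×10⁻³
  silicon carbide: M = 5.98×10⁻³
  stainless steel: M = 2.87×10⁻³
  brass: M = 2.07×10⁻³
  gray cast iron: M = 1.85×10⁻³
Highest index: magnesium alloy.

magnesium alloy, M = 6.61×10⁻³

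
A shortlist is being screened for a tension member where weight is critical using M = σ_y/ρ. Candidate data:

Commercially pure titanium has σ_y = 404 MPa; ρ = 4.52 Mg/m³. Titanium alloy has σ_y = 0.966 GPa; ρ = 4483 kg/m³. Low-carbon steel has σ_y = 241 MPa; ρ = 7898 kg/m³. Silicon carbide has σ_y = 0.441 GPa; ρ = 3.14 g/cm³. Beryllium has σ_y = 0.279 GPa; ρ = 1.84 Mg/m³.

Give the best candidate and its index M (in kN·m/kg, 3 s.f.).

In SI units:
  commercially pure titanium: σ_y = 404.0 MPa, ρ = 4520 kg/m³
  titanium alloy: σ_y = 966.0 MPa, ρ = 4483 kg/m³
  low-carbon steel: σ_y = 241.0 MPa, ρ = 7898 kg/m³
  silicon carbide: σ_y = 441.0 MPa, ρ = 3140 kg/m³
  beryllium: σ_y = 279.0 MPa, ρ = 1840 kg/m³
  titanium alloy: M = 215 kN·m/kg
  beryllium: M = 152 kN·m/kg
  silicon carbide: M = 140 kN·m/kg
  commercially pure titanium: M = 89.4 kN·m/kg
  low-carbon steel: M = 30.5 kN·m/kg
Titanium alloy ranks first.

titanium alloy, M = 215 kN·m/kg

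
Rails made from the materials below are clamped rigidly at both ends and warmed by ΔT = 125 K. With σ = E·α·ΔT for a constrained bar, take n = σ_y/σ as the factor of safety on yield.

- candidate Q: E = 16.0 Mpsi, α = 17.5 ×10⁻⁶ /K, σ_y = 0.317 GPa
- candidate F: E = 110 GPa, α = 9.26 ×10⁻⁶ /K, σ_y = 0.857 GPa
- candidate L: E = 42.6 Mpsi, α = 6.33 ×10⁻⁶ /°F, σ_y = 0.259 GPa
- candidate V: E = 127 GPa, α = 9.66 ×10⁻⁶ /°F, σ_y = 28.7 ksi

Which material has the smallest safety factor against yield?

candidate L

With everything in SI (GPa, ×10⁻⁶/K, MPa):
  candidate Q: E = 110.3, α = 17.5, σ_y = 317.0 → σ = 241 MPa, n = 1.31
  candidate F: E = 110.0, α = 9.26, σ_y = 857.0 → σ = 127 MPa, n = 6.73
  candidate L: E = 293.7, α = 11.4, σ_y = 259.0 → σ = 418 MPa, n = 0.619
  candidate V: E = 127.0, α = 17.4, σ_y = 197.9 → σ = 276 MPa, n = 0.717
Smallest n: candidate L with n = 0.619.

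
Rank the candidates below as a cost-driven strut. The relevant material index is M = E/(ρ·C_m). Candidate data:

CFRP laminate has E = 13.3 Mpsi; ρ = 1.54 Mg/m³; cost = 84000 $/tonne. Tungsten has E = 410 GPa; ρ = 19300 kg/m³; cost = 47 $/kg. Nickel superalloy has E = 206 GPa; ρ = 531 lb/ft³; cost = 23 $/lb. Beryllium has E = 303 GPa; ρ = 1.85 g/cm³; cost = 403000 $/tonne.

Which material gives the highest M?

Normalizing units and computing the index:
  CFRP laminate: E = 91.70 GPa, ρ = 1540 kg/m³, cost = 84.00 $/kg
  tungsten: E = 410.0 GPa, ρ = 19300 kg/m³, cost = 47.00 $/kg
  nickel superalloy: E = 206.0 GPa, ρ = 8506 kg/m³, cost = 50.71 $/kg
  beryllium: E = 303.0 GPa, ρ = 1850 kg/m³, cost = 403.0 $/kg
  CFRP laminate: M = 0.709 MN·m per $
  nickel superalloy: M = 0.478 MN·m per $
  tungsten: M = 0.452 MN·m per $
  beryllium: M = 0.406 MN·m per $
CFRP laminate has the largest M.

CFRP laminate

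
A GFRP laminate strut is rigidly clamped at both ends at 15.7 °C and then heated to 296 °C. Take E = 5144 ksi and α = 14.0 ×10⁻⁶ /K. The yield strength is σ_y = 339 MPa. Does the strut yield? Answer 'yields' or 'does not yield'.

E = 5144 ksi = 35.47 GPa.
ΔT = 280.3 K. Constrained thermal stress σ = E·α·ΔT = 35.47×10³ MPa × 14.0×10⁻⁶ × 280.3 = 139 MPa (compressive).
Compare to σ_y = 339 MPa: σ < σ_y, so it does not yield.

does not yield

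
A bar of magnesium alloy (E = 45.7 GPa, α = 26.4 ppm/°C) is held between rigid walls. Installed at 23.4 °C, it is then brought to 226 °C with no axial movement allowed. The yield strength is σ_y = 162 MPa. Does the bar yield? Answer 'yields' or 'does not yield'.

ΔT = 202.6 K. Constrained thermal stress σ = E·α·ΔT = 45.70×10³ MPa × 26.4×10⁻⁶ × 202.6 = 244 MPa (compressive).
Compare to σ_y = 162 MPa: σ ≥ σ_y, so it yields.

yields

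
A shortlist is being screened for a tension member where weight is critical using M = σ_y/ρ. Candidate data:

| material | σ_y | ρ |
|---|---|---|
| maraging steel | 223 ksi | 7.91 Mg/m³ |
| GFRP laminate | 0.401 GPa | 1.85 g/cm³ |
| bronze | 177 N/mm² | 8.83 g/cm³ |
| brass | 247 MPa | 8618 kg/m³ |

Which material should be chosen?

GFRP laminate

Normalizing units and computing the index:
  maraging steel: σ_y = 1538 MPa, ρ = 7910 kg/m³
  GFRP laminate: σ_y = 401.0 MPa, ρ = 1850 kg/m³
  bronze: σ_y = 177.0 MPa, ρ = 8830 kg/m³
  brass: σ_y = 247.0 MPa, ρ = 8618 kg/m³
  GFRP laminate: M = 217 kN·m/kg
  maraging steel: M = 194 kN·m/kg
  brass: M = 28.7 kN·m/kg
  bronze: M = 20.0 kN·m/kg
GFRP laminate has the largest M.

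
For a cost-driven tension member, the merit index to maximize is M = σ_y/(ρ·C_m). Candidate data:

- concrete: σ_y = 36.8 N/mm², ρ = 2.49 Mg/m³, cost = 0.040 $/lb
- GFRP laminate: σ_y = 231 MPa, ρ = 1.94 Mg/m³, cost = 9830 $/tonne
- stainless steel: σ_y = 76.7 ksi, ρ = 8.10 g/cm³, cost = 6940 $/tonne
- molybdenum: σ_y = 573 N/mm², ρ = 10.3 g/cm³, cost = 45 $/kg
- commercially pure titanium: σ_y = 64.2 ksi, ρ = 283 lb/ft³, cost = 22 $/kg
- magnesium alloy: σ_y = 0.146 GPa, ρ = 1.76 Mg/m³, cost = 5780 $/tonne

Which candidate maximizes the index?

concrete

Convert each candidate to consistent units, then evaluate M:
  concrete: σ_y = 36.80 MPa, ρ = 2490 kg/m³, cost = 0.08818 $/kg
  GFRP laminate: σ_y = 231.0 MPa, ρ = 1940 kg/m³, cost = 9.830 $/kg
  stainless steel: σ_y = 528.8 MPa, ρ = 8100 kg/m³, cost = 6.940 $/kg
  molybdenum: σ_y = 573.0 MPa, ρ = 10300 kg/m³, cost = 45.00 $/kg
  commercially pure titanium: σ_y = 442.6 MPa, ρ = 4533 kg/m³, cost = 22.00 $/kg
  magnesium alloy: σ_y = 146.0 MPa, ρ = 1760 kg/m³, cost = 5.780 $/kg
  concrete: M = 168 kN·m per $
  magnesium alloy: M = 14.4 kN·m per $
  GFRP laminate: M = 12.1 kN·m per $
  stainless steel: M = 9.41 kN·m per $
  commercially pure titanium: M = 4.44 kN·m per $
  molybdenum: M = 1.24 kN·m per $
The maximum is for concrete.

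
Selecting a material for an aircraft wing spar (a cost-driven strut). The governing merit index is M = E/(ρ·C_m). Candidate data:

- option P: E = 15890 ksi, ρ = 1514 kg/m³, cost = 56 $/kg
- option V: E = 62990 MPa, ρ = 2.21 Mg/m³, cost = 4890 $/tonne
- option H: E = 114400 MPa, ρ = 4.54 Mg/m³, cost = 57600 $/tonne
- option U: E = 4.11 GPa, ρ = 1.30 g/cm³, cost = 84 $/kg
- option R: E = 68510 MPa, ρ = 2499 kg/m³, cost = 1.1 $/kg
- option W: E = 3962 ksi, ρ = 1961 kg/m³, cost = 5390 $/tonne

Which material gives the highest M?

option R

After converting to SI:
  option P: E = 109.6 GPa, ρ = 1514 kg/m³, cost = 56.00 $/kg
  option V: E = 62.99 GPa, ρ = 2210 kg/m³, cost = 4.890 $/kg
  option H: E = 114.4 GPa, ρ = 4540 kg/m³, cost = 57.60 $/kg
  option U: E = 4.110 GPa, ρ = 1300 kg/m³, cost = 84.00 $/kg
  option R: E = 68.51 GPa, ρ = 2499 kg/m³, cost = 1.100 $/kg
  option W: E = 27.32 GPa, ρ = 1961 kg/m³, cost = 5.390 $/kg
  option R: M = 24.9 MN·m per $
  option V: M = 5.83 MN·m per $
  option W: M = 2.58 MN·m per $
  option P: M = 1.29 MN·m per $
  option H: M = 0.437 MN·m per $
  option U: M = 0.0376 MN·m per $
Option R has the largest M.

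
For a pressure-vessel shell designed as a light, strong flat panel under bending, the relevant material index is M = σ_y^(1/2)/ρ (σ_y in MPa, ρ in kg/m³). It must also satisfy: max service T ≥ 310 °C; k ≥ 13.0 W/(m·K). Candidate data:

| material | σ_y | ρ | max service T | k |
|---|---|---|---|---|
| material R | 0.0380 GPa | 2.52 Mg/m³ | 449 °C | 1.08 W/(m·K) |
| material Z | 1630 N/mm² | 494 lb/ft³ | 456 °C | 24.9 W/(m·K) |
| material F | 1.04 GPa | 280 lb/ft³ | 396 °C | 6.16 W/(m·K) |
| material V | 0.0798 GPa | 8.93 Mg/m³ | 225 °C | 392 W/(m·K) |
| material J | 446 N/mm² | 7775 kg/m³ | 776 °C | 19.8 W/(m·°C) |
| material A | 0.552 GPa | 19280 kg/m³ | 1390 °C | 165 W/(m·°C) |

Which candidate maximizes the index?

material Z

Screen on constraints: max service T ≥ 310 °C; k ≥ 13.0 W/(m·K). Survivors: material Z, material J, material A.
After converting to SI:
  material Z: σ_y = 1630 MPa, ρ = 7913 kg/m³
  material J: σ_y = 446.0 MPa, ρ = 7775 kg/m³
  material A: σ_y = 552.0 MPa, ρ = 19280 kg/m³
  material Z: M = 5.10×10⁻³
  material J: M = 2.72×10⁻³
  material A: M = 1.22×10⁻³
Highest index: material Z.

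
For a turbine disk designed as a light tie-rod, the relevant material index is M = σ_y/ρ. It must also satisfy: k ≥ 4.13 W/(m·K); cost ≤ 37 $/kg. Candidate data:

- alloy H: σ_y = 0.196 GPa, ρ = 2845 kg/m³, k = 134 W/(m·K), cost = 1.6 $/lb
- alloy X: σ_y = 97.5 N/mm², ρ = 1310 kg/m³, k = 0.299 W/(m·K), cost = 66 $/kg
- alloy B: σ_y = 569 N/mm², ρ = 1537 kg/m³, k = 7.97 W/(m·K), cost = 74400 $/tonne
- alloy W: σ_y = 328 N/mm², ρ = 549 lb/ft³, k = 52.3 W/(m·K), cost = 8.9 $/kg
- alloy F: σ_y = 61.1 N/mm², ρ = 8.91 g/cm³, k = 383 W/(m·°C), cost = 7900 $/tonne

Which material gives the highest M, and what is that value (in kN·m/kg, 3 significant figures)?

Screen on constraints: k ≥ 4.13 W/(m·K); cost ≤ 37 $/kg. Survivors: alloy H, alloy W, alloy F.
In SI units:
  alloy H: σ_y = 196.0 MPa, ρ = 2845 kg/m³
  alloy W: σ_y = 328.0 MPa, ρ = 8794 kg/m³
  alloy F: σ_y = 61.10 MPa, ρ = 8910 kg/m³
  alloy H: M = 68.9 kN·m/kg
  alloy W: M = 37.3 kN·m/kg
  alloy F: M = 6.86 kN·m/kg
Alloy H ranks first.

alloy H, M = 68.9 kN·m/kg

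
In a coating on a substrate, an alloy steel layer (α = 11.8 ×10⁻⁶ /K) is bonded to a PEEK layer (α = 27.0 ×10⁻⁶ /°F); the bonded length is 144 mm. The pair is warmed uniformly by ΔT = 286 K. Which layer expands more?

PEEK

PEEK: α = 27.0×10⁻⁶/°F × 9/5 = 48.6×10⁻⁶/K.
α(alloy steel) = 11.8×10⁻⁶/K vs α(PEEK) = 48.6×10⁻⁶/K.
Higher α expands more for the same ΔT: PEEK.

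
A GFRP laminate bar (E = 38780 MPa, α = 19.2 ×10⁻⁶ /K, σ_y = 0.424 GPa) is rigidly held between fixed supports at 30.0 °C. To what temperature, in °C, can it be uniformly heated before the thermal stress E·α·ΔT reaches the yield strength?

E = 38780 MPa = 38.78 GPa.
σ_y = 0.424 GPa = 424.0 MPa.
E·α·ΔT = 424.0 MPa ⇒ ΔT = 424.0 / (38.78×10³ × 19.2×10⁻⁶) = 569.5 K.
T = 30.0 + 569.5 = 599.5 °C.

599 °C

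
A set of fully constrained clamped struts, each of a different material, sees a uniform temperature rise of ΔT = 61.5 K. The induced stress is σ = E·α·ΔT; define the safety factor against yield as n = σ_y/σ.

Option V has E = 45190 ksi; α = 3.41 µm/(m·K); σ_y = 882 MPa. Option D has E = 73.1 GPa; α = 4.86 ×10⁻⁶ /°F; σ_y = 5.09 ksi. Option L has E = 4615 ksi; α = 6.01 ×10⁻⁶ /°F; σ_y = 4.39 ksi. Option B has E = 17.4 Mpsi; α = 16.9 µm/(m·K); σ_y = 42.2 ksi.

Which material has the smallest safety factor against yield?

option D

With everything in SI (GPa, ×10⁻⁶/K, MPa):
  option V: E = 311.6, α = 3.41, σ_y = 882.0 → σ = 65.3 MPa, n = 13.5
  option D: E = 73.10, α = 8.75, σ_y = 35.09 → σ = 39.3 MPa, n = 0.892
  option L: E = 31.82, α = 10.8, σ_y = 30.27 → σ = 21.2 MPa, n = 1.43
  option B: E = 120.0, α = 16.9, σ_y = 291.0 → σ = 125 MPa, n = 2.33
Smallest n: option D with n = 0.892.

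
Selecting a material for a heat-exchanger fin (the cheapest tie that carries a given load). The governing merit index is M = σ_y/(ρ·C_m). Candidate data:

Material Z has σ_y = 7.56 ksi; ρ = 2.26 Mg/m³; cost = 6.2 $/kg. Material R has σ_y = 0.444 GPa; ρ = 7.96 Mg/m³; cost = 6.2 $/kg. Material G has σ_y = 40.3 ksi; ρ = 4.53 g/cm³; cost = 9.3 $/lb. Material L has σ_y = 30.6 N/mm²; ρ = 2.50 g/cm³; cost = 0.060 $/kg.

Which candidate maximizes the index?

Convert each candidate to consistent units, then evaluate M:
  material Z: σ_y = 52.12 MPa, ρ = 2260 kg/m³, cost = 6.200 $/kg
  material R: σ_y = 444.0 MPa, ρ = 7960 kg/m³, cost = 6.200 $/kg
  material G: σ_y = 277.9 MPa, ρ = 4530 kg/m³, cost = 20.50 $/kg
  material L: σ_y = 30.60 MPa, ρ = 2500 kg/m³, cost = 0.06000 $/kg
  material L: M = 204 kN·m per $
  material R: M = 9.00 kN·m per $
  material Z: M = 3.72 kN·m per $
  material G: M = 2.99 kN·m per $
Highest index: material L.

material L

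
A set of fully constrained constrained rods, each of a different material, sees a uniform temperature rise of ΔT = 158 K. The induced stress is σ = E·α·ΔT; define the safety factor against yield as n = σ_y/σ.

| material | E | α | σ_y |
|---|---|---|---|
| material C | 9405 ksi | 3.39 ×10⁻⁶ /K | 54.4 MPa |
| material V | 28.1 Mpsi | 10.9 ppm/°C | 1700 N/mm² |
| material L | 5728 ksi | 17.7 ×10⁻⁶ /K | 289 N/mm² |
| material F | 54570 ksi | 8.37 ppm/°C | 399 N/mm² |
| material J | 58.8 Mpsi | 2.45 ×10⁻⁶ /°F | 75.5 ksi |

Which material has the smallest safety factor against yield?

In consistent units (E in GPa, α in ×10⁻⁶/K, σ_y in MPa):
  material C: E = 64.85, α = 3.39, σ_y = 54.40 → σ = 34.7 MPa, n = 1.57
  material V: E = 193.7, α = 10.9, σ_y = 1700 → σ = 334 MPa, n = 5.09
  material L: E = 39.49, α = 17.7, σ_y = 289.0 → σ = 110 MPa, n = 2.62
  material F: E = 376.2, α = 8.37, σ_y = 399.0 → σ = 498 MPa, n = 0.802
  material J: E = 405.4, α = 4.41, σ_y = 520.6 → σ = 282 MPa, n = 1.84
Smallest n: material F with n = 0.802.

material F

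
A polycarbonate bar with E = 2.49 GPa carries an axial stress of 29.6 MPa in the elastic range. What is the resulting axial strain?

0.0119

ε = σ/E = 29.6 / 2490 = 0.0119.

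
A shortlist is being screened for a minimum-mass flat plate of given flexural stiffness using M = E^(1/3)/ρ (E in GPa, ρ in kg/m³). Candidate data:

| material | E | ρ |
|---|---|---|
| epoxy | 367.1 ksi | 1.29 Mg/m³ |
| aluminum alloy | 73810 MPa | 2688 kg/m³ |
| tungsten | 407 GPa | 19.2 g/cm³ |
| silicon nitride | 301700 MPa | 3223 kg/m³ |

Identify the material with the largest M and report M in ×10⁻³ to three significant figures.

silicon nitride, M = 2.08×10⁻³

Normalizing units and computing the index:
  epoxy: E = 2.531 GPa, ρ = 1290 kg/m³
  aluminum alloy: E = 73.81 GPa, ρ = 2688 kg/m³
  tungsten: E = 407.0 GPa, ρ = 19200 kg/m³
  silicon nitride: E = 301.7 GPa, ρ = 3223 kg/m³
  silicon nitride: M = 2.08×10⁻³
  aluminum alloy: M = 1.56×10⁻³
  epoxy: M = 1.06×10⁻³
  tungsten: M = 0.386×10⁻³
Silicon nitride has the largest M.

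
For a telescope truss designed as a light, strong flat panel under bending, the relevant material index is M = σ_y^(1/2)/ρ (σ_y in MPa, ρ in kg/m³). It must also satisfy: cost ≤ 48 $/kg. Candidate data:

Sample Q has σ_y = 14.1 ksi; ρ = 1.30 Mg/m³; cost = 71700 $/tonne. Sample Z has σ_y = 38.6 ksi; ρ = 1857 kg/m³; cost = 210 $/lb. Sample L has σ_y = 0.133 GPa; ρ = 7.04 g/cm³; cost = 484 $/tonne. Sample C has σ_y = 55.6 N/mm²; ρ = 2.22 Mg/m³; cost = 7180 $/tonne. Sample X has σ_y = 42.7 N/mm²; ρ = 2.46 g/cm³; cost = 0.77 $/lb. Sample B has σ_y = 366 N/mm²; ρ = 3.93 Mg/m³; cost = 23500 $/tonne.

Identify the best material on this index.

Screen on constraints: cost ≤ 48 $/kg. Survivors: sample L, sample C, sample X, sample B.
Putting every candidate on a common basis:
  sample L: σ_y = 133.0 MPa, ρ = 7040 kg/m³
  sample C: σ_y = 55.60 MPa, ρ = 2220 kg/m³
  sample X: σ_y = 42.70 MPa, ρ = 2460 kg/m³
  sample B: σ_y = 366.0 MPa, ρ = 3930 kg/m³
  sample B: M = 4.87×10⁻³
  sample C: M = 3.36×10⁻³
  sample X: M = 2.66×10⁻³
  sample L: M = 1.64×10⁻³
Sample B ranks first.

sample B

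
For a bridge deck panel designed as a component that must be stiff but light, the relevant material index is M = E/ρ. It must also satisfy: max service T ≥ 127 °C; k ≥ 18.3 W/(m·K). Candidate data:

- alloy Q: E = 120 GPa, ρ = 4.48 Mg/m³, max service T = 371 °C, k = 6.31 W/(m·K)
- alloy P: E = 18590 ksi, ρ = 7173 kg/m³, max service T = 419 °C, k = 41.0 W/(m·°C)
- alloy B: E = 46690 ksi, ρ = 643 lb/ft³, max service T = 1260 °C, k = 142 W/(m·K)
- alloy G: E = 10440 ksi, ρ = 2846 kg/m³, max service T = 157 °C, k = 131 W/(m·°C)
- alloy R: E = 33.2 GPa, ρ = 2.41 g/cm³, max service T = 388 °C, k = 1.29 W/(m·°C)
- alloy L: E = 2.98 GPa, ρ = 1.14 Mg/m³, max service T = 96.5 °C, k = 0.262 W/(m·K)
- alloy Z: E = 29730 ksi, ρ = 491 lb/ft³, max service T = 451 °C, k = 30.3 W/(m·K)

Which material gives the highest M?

alloy B

Screen on constraints: max service T ≥ 127 °C; k ≥ 18.3 W/(m·K). Survivors: alloy P, alloy B, alloy G, alloy Z.
After converting to SI:
  alloy P: E = 128.2 GPa, ρ = 7173 kg/m³
  alloy B: E = 321.9 GPa, ρ = 10300 kg/m³
  alloy G: E = 71.98 GPa, ρ = 2846 kg/m³
  alloy Z: E = 205.0 GPa, ρ = 7865 kg/m³
  alloy B: M = 31.3 MN·m/kg
  alloy Z: M = 26.1 MN·m/kg
  alloy G: M = 25.3 MN·m/kg
  alloy P: M = 17.9 MN·m/kg
The maximum is for alloy B.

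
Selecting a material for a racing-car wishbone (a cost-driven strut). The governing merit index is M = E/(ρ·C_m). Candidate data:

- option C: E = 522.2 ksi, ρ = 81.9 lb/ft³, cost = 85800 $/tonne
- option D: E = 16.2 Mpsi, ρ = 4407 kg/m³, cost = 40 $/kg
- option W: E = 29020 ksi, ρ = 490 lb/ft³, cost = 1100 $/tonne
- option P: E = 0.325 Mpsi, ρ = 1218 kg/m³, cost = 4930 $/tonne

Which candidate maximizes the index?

Convert each candidate to consistent units, then evaluate M:
  option C: E = 3.600 GPa, ρ = 1312 kg/m³, cost = 85.80 $/kg
  option D: E = 111.7 GPa, ρ = 4407 kg/m³, cost = 40.00 $/kg
  option W: E = 200.1 GPa, ρ = 7849 kg/m³, cost = 1.100 $/kg
  option P: E = 2.241 GPa, ρ = 1218 kg/m³, cost = 4.930 $/kg
  option W: M = 23.2 MN·m per $
  option D: M = 0.634 MN·m per $
  option P: M = 0.373 MN·m per $
  option C: M = 0.0320 MN·m per $
Option W has the largest M.

option W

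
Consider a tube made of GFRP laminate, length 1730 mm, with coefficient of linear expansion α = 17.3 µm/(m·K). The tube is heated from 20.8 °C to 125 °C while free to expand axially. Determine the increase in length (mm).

3.12 mm

ΔT = 125 − 20.8 = 104.2 K.
ΔL = α·L₀·ΔT = 17.3×10⁻⁶ × 1730 mm × 104.2 K = 3.12 mm.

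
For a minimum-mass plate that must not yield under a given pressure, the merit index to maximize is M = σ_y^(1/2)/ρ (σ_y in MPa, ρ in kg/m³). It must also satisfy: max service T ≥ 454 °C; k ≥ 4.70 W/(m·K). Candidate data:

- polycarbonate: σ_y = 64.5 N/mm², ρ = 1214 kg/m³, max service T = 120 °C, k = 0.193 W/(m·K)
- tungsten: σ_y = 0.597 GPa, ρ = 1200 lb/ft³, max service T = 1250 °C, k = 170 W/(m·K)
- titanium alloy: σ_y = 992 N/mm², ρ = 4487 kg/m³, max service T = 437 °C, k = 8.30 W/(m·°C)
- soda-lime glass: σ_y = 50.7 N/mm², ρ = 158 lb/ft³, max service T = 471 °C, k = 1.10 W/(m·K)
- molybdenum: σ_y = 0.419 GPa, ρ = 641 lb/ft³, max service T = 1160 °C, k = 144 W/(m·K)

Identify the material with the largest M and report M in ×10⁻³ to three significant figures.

Screen on constraints: max service T ≥ 454 °C; k ≥ 4.70 W/(m·K). Survivors: tungsten, molybdenum.
Convert each candidate to consistent units, then evaluate M:
  tungsten: σ_y = 597.0 MPa, ρ = 19220 kg/m³
  molybdenum: σ_y = 419.0 MPa, ρ = 10270 kg/m³
  molybdenum: M = 1.99×10⁻³
  tungsten: M = 1.27×10⁻³
Molybdenum has the largest M.

molybdenum, M = 1.99×10⁻³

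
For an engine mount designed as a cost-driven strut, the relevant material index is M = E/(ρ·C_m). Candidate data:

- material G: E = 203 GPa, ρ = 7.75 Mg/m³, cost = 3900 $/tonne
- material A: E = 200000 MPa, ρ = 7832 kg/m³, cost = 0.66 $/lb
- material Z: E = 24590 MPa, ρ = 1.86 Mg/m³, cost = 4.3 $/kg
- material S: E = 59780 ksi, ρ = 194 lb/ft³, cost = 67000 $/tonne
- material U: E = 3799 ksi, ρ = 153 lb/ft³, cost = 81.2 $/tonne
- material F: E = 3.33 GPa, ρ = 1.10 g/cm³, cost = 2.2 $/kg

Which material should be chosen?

Convert each candidate to consistent units, then evaluate M:
  material G: E = 203.0 GPa, ρ = 7750 kg/m³, cost = 3.900 $/kg
  material A: E = 200.0 GPa, ρ = 7832 kg/m³, cost = 1.455 $/kg
  material Z: E = 24.59 GPa, ρ = 1860 kg/m³, cost = 4.300 $/kg
  material S: E = 412.2 GPa, ρ = 3108 kg/m³, cost = 67.00 $/kg
  material U: E = 26.19 GPa, ρ = 2451 kg/m³, cost = 0.08120 $/kg
  material F: E = 3.330 GPa, ρ = 1100 kg/m³, cost = 2.200 $/kg
  material U: M = 132 MN·m per $
  material A: M = 17.6 MN·m per $
  material G: M = 6.72 MN·m per $
  material Z: M = 3.07 MN·m per $
  material S: M = 1.98 MN·m per $
  material F: M = 1.38 MN·m per $
Material U has the largest M.

material U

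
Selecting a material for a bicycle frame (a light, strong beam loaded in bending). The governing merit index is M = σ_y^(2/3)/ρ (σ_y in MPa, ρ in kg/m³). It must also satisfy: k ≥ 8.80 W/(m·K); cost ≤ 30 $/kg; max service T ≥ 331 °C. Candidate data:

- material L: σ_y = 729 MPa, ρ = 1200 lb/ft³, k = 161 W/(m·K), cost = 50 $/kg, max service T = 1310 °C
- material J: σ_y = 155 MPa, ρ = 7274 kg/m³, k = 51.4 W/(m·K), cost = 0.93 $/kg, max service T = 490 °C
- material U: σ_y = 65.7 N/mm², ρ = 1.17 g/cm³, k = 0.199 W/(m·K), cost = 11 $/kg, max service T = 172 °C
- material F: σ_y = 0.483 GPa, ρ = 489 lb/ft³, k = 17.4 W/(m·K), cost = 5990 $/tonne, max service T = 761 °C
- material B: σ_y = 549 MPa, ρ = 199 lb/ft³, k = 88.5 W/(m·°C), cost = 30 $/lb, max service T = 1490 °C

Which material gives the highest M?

material F

Screen on constraints: k ≥ 8.80 W/(m·K); cost ≤ 30 $/kg; max service T ≥ 331 °C. Survivors: material J, material F.
Normalizing units and computing the index:
  material J: σ_y = 155.0 MPa, ρ = 7274 kg/m³
  material F: σ_y = 483.0 MPa, ρ = 7833 kg/m³
  material F: M = 7.86×10⁻³
  material J: M = 3.97×10⁻³
The maximum is for material F.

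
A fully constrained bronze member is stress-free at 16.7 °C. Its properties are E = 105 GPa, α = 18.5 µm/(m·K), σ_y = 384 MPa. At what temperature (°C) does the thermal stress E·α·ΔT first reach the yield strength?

E·α·ΔT = 384.0 MPa ⇒ ΔT = 384.0 / (105.0×10³ × 18.5×10⁻⁶) = 197.7 K.
T = 16.7 + 197.7 = 214.4 °C.

214 °C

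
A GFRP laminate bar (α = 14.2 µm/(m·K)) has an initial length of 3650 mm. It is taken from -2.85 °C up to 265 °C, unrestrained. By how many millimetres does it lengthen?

13.9 mm

ΔT = 265 − (-2.85) = 267.9 K.
ΔL = α·L₀·ΔT = 14.2×10⁻⁶ × 3650 mm × 267.9 K = 13.9 mm.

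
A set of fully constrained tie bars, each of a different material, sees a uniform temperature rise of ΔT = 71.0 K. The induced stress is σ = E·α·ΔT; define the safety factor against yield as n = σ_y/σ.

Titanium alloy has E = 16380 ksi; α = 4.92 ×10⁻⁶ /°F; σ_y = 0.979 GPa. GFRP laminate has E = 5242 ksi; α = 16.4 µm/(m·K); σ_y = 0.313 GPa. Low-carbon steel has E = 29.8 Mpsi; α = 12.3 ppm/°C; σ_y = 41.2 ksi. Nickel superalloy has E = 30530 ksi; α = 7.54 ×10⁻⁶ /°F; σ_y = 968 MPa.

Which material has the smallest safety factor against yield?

low-carbon steel

With everything in SI (GPa, ×10⁻⁶/K, MPa):
  titanium alloy: E = 112.9, α = 8.86, σ_y = 979.0 → σ = 71.0 MPa, n = 13.8
  GFRP laminate: E = 36.14, α = 16.4, σ_y = 313.0 → σ = 42.1 MPa, n = 7.44
  low-carbon steel: E = 205.5, α = 12.3, σ_y = 284.1 → σ = 179 MPa, n = 1.58
  nickel superalloy: E = 210.5, α = 13.6, σ_y = 968.0 → σ = 203 MPa, n = 4.77
Low-carbon steel has the lowest safety factor, n = 1.58.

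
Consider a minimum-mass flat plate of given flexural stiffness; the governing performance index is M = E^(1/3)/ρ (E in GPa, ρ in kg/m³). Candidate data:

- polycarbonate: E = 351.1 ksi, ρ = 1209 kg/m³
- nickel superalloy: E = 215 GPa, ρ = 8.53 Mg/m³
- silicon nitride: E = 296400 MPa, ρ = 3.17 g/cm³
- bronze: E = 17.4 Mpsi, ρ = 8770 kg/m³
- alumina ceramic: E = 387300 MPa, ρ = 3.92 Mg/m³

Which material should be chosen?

silicon nitride

Normalizing units and computing the index:
  polycarbonate: E = 2.421 GPa, ρ = 1209 kg/m³
  nickel superalloy: E = 215.0 GPa, ρ = 8530 kg/m³
  silicon nitride: E = 296.4 GPa, ρ = 3170 kg/m³
  bronze: E = 120.0 GPa, ρ = 8770 kg/m³
  alumina ceramic: E = 387.3 GPa, ρ = 3920 kg/m³
  silicon nitride: M = 2.10×10⁻³
  alumina ceramic: M = 1.86×10⁻³
  polycarbonate: M = 1.11×10⁻³
  nickel superalloy: M = 0.702×10⁻³
  bronze: M = 0.562×10⁻³
Silicon nitride has the largest M.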